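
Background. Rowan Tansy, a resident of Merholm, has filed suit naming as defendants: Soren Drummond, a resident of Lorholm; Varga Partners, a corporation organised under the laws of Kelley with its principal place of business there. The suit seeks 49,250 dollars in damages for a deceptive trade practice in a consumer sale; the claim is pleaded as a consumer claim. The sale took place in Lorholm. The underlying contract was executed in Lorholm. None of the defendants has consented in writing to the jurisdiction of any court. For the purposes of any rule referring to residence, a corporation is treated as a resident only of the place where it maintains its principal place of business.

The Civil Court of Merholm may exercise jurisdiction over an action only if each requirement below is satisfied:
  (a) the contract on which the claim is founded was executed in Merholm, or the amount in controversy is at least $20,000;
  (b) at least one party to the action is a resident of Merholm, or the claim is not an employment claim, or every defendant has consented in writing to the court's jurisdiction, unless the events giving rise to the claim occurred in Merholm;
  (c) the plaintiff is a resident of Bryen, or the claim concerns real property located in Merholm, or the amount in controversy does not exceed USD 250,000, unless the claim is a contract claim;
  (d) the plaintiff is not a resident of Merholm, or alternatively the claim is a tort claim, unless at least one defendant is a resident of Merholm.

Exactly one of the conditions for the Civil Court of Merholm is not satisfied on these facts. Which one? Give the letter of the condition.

The Civil Court of Merholm:
  (a) The amount in controversy is $49,250, which meets the 20,000 dollars floor, so one alternative holds. Condition met.
  (b) Rowan Tansy resides in Merholm, so one alternative holds. Condition met.
  (c) The amount in controversy is 49,250 dollars, within the $250,000 ceiling, so this disjunct is met. Condition met.
  (d) The plaintiff resides in Merholm; the claim is a consumer claim, not a tort claim — none of the alternatives is met. Nor does the 'unless' clause help: no defendant resides in Merholm (they reside in Lorholm, Kelley). Fails.
Only condition (d) fails.

(d)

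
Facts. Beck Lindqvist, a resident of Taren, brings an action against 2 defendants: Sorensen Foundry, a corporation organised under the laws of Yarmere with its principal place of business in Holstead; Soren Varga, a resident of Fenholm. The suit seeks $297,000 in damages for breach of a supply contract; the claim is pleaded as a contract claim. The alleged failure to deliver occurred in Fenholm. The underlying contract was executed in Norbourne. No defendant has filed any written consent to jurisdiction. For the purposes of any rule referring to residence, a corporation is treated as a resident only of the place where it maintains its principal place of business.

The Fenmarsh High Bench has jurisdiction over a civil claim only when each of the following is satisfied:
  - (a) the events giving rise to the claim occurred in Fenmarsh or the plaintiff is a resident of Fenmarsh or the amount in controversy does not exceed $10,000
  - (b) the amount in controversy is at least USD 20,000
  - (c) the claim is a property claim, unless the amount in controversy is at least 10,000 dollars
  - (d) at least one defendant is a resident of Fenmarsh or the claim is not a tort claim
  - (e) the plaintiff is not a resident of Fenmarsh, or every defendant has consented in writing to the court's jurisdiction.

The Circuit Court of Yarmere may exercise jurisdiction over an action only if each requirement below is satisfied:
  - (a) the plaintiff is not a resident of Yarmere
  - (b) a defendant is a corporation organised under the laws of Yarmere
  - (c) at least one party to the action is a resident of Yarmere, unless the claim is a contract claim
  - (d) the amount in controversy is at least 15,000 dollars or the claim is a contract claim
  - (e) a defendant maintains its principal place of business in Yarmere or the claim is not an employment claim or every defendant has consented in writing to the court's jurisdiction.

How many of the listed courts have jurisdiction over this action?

1

The Fenmarsh High Bench:
  (a) The operative events occurred in Fenholm, not Fenmarsh; the plaintiff resides in Taren, not Fenmarsh; the amount in controversy is $297,000, above the 10,000 dollars ceiling — no alternative holds. Not satisfied.
  (b) The amount in controversy is 297,000 dollars, which meets the USD 20,000 floor. Satisfied.
  (c) The claim is a contract claim, not a property claim. But the amount in controversy is USD 297,000, which meets the 10,000 dollars floor, and the 'unless' clause therefore excuses the requirement. Met.
  (d) The claim is a contract claim, not a tort claim, so one alternative holds. Met.
  (e) The plaintiff resides in Taren, which is not Fenmarsh, so this disjunct is met. Satisfied.
  → The court lacks jurisdiction.
The Circuit Court of Yarmere:
  (a) The plaintiff resides in Taren, which is not Yarmere. Satisfied.
  (b) Sorensen Foundry is organised under the laws of Yarmere. Satisfied.
  (c) No party resides in Yarmere. However, the claim is a contract claim, so the 'unless' proviso supplies this condition. Met.
  (d) The amount in controversy is USD 297,000, which meets the 15,000 dollars floor, which satisfies one of the alternatives. Satisfied.
  (e) The claim is a contract claim, not an employment claim, which satisfies one of the alternatives. Condition met.
  → Every requirement is satisfied — jurisdiction.
Courts with jurisdiction: the Circuit Court of Yarmere — 1 in total.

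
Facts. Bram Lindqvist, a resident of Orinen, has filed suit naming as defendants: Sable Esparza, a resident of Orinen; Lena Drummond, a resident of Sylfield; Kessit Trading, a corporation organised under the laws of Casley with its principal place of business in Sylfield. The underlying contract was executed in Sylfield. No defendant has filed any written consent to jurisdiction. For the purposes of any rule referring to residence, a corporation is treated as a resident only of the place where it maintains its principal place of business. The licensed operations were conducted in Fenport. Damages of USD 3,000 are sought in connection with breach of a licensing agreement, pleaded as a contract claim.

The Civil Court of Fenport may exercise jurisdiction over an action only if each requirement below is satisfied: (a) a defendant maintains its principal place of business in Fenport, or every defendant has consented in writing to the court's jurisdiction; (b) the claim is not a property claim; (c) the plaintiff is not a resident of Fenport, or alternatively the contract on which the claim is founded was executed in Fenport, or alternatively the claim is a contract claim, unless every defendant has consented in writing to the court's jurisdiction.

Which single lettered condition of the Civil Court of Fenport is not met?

The Civil Court of Fenport:
  (a) The corporate defendant(s) have their principal place of business in Sylfield, not Fenport; no such written consent has been filed — every alternative fails. Not satisfied.
  (b) The claim is a contract claim, not a property claim. Satisfied.
  (c) The plaintiff resides in Orinen, which is not Fenport, which satisfies one of the alternatives. Satisfied.
Only condition (a) fails.

(a)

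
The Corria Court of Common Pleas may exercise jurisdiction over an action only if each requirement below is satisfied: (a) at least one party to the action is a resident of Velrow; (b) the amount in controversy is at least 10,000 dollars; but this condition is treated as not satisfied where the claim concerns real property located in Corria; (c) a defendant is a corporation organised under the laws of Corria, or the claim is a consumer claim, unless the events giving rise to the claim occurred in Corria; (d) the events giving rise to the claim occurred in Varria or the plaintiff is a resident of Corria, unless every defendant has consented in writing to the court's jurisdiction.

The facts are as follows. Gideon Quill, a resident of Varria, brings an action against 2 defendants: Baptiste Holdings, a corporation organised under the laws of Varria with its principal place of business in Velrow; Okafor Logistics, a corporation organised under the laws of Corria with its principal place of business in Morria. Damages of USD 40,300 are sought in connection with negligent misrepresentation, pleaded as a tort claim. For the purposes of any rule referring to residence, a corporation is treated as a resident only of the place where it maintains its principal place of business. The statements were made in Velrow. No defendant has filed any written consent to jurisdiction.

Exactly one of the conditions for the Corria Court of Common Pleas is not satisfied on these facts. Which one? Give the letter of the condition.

(d)

The Corria Court of Common Pleas:
  (a) Baptiste Holdings resides in Velrow. Satisfied.
  (b) The amount in controversy is 40,300 dollars, which meets the USD 10,000 floor. And the carve-out is inapplicable — the claim does not concern real property. Condition met.
  (c) Okafor Logistics is organised under the laws of Corria, which satisfies one of the alternatives. Met.
  (d) The operative events occurred in Velrow, not Varria; the plaintiff resides in Varria, not Corria — no alternative holds. The proviso offers no rescue either, since no such written consent has been filed. Condition not met.
Only condition (d) fails.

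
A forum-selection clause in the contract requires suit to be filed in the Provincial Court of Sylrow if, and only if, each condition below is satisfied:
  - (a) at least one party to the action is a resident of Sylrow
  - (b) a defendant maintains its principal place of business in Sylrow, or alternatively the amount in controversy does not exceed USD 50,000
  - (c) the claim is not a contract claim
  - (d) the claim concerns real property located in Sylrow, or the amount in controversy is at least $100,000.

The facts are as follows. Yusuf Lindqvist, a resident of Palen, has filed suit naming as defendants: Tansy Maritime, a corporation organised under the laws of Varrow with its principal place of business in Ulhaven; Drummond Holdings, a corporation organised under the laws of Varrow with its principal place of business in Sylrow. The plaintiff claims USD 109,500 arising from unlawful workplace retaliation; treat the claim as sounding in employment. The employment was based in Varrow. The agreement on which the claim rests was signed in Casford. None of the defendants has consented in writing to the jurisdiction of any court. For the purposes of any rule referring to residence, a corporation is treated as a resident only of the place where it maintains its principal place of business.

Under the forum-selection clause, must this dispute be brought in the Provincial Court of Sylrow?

Yes

The Provincial Court of Sylrow:
  (a) Drummond Holdings resides in Sylrow. Condition met.
  (b) Drummond Holdings has its principal place of business in Sylrow — that alternative is enough. Satisfied.
  (c) The claim is an employment claim, not a contract claim. Condition met.
  (d) The amount in controversy is $109,500, which meets the 100,000 dollars floor, so this disjunct is met. Met.
  → The clause applies.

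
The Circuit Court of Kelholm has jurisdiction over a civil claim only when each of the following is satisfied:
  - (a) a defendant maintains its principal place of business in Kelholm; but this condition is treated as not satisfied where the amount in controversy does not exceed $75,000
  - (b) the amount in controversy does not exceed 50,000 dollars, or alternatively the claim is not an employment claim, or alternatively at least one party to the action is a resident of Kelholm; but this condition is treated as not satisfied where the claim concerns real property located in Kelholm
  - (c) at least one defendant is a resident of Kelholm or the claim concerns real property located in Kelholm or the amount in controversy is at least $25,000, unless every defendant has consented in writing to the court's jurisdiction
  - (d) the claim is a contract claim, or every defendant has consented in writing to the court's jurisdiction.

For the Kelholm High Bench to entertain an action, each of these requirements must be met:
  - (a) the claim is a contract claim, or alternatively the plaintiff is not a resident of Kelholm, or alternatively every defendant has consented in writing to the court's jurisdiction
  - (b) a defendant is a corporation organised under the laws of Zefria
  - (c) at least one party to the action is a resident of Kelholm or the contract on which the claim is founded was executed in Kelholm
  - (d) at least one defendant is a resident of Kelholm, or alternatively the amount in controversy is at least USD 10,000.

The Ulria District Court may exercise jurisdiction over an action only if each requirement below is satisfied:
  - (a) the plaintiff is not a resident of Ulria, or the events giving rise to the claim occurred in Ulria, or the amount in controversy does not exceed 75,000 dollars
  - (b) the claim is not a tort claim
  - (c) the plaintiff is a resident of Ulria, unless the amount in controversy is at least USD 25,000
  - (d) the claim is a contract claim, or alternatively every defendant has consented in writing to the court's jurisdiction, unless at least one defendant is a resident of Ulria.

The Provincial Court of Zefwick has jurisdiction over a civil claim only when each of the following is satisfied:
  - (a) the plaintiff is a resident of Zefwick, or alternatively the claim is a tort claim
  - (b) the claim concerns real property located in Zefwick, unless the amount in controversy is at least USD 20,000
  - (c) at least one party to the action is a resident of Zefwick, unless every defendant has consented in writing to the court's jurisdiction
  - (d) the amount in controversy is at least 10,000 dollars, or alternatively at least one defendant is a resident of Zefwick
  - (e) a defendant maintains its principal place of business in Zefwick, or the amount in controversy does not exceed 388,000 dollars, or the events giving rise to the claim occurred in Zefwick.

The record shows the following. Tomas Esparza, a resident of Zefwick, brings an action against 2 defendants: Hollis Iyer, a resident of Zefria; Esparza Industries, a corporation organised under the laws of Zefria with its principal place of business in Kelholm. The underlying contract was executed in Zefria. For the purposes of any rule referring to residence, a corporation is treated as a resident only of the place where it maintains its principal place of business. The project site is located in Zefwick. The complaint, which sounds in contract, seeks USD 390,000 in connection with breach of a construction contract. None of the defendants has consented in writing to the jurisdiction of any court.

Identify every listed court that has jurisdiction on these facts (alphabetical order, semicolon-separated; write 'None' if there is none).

The Circuit Court of Kelholm:
  (a) Esparza Industries has its principal place of business in Kelholm. The carve-out does not apply: the amount in controversy is $390,000, above the $75,000 ceiling. Condition met.
  (b) The claim is a contract claim, not an employment claim, so this disjunct is met. And the carve-out is inapplicable — the claim does not concern real property. Met.
  (c) Esparza Industries resides in Kelholm — that alternative is enough. Condition met.
  (d) The claim is a contract claim, so one alternative holds. Satisfied.
  → Every requirement is satisfied — jurisdiction.
The Kelholm High Bench:
  (a) The claim is a contract claim, so one alternative holds. Condition met.
  (b) Esparza Industries is organised under the laws of Zefria. Met.
  (c) Esparza Industries resides in Kelholm, so one alternative holds. Condition met.
  (d) Esparza Industries resides in Kelholm, so one alternative holds. Met.
  → Every requirement is satisfied — jurisdiction.
The Ulria District Court:
  (a) The plaintiff resides in Zefwick, which is not Ulria, so this disjunct is met. Condition met.
  (b) The claim is a contract claim, not a tort claim. Met.
  (c) The plaintiff resides in Zefwick, not Ulria. However, the amount in controversy is USD 390,000, which meets the $25,000 floor, so the 'unless' proviso supplies this condition. Satisfied.
  (d) The claim is a contract claim, so one alternative holds. Condition met.
  → The court has jurisdiction.
The Provincial Court of Zefwick:
  (a) The plaintiff resides in Zefwick, which satisfies one of the alternatives. Condition met.
  (b) The claim does not concern real property. However, the amount in controversy is 390,000 dollars, which meets the USD 20,000 floor, so the 'unless' proviso supplies this condition. Satisfied.
  (c) Tomas Esparza resides in Zefwick. Met.
  (d) The amount in controversy is 390,000 dollars, which meets the $10,000 floor — that alternative is enough. Met.
  (e) The operative events occurred in Zefwick, so one alternative holds. Met.
  → Jurisdiction lies.

the Circuit Court of Kelholm; the Kelholm High Bench; the Provincial Court of Zefwick; the Ulria District Court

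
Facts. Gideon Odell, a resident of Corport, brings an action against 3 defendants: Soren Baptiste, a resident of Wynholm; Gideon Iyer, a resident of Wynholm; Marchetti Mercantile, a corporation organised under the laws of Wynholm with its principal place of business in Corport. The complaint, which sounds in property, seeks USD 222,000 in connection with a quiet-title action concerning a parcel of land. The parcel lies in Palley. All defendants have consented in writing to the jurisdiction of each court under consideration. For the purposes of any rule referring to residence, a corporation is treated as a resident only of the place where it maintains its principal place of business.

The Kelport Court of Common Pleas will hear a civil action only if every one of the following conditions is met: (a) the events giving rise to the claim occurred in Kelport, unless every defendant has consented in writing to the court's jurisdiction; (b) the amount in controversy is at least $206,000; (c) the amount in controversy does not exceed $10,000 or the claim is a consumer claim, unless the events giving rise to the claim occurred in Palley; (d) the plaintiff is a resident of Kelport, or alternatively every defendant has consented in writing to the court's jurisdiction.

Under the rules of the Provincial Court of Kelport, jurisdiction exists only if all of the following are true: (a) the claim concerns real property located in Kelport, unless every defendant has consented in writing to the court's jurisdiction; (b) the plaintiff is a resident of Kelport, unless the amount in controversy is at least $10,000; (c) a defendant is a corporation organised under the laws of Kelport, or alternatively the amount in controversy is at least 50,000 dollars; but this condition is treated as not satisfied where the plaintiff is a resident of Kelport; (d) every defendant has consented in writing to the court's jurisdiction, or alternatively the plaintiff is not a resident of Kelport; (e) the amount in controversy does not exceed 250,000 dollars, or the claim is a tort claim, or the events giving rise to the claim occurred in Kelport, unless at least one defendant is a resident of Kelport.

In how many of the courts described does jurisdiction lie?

2

The Kelport Court of Common Pleas:
  (a) The operative events occurred in Palley, not Kelport. The proviso rescues it, though: every defendant has filed written consent. Satisfied.
  (b) The amount in controversy is 222,000 dollars, which meets the USD 206,000 floor. Satisfied.
  (c) The amount in controversy is 222,000 dollars, above the $10,000 ceiling; the claim is a property claim, not a consumer claim — every alternative fails. But the operative events occurred in Palley, and the 'unless' clause therefore excuses the requirement. Satisfied.
  (d) Every defendant has filed written consent — that alternative is enough. Condition met.
  → Jurisdiction lies.
The Provincial Court of Kelport:
  (a) The property lies in Palley, not Kelport. But every defendant has filed written consent, and the 'unless' clause therefore excuses the requirement. Met.
  (b) The plaintiff resides in Corport, not Kelport. The proviso rescues it, though: the amount in controversy is 222,000 dollars, which meets the 10,000 dollars floor. Condition met.
  (c) The amount in controversy is $222,000, which meets the $50,000 floor, so this disjunct is met. The carve-out does not apply: the plaintiff resides in Corport, not Kelport. Condition met.
  (d) Every defendant has filed written consent, so this disjunct is met. Satisfied.
  (e) The amount in controversy is USD 222,000, within the $250,000 ceiling, which satisfies one of the alternatives. Condition met.
  → The court has jurisdiction.
Courts with jurisdiction: the Kelport Court of Common Pleas, the Provincial Court of Kelport — 2 in total.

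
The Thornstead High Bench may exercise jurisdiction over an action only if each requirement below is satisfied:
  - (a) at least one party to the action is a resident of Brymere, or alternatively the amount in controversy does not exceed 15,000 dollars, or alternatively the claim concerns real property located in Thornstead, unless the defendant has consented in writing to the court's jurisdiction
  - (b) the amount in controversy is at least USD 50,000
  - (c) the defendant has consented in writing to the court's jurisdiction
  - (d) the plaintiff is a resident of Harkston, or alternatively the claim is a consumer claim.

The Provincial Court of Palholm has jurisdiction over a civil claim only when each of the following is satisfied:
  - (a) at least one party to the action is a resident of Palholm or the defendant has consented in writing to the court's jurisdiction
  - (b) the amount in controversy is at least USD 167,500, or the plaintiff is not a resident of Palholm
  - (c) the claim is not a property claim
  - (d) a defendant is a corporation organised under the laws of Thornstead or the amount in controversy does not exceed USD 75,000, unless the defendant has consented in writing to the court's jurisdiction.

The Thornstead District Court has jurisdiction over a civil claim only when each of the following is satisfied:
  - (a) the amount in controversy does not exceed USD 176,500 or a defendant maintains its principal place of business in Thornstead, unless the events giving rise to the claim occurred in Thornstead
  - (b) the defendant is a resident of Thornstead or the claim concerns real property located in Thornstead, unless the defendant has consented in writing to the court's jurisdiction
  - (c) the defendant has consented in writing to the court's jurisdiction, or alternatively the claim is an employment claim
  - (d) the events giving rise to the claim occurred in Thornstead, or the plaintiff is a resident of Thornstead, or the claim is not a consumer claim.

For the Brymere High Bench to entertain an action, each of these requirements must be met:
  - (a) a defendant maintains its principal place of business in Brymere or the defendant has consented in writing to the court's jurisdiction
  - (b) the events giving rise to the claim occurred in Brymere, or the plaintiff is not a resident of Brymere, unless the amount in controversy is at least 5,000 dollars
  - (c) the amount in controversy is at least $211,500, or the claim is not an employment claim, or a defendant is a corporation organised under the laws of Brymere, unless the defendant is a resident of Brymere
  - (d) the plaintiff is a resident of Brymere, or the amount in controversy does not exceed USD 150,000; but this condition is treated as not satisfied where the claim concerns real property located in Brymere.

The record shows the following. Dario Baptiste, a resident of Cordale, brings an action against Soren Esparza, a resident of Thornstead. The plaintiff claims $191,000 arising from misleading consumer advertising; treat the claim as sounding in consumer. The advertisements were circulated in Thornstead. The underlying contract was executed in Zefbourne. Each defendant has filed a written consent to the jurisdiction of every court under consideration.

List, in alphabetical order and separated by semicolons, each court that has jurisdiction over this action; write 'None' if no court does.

The Thornstead High Bench:
  (a) No party resides in Brymere; the amount in controversy is 191,000 dollars, above the 15,000 dollars ceiling; the claim does not concern real property — no alternative holds. But every defendant has filed written consent, and the 'unless' clause therefore excuses the requirement. Condition met.
  (b) The amount in controversy is USD 191,000, which meets the $50,000 floor. Condition met.
  (c) Every defendant has filed written consent. Condition met.
  (d) The claim is a consumer claim, which satisfies one of the alternatives. Met.
  → Every requirement is satisfied — jurisdiction.
The Provincial Court of Palholm:
  (a) Every defendant has filed written consent, which satisfies one of the alternatives. Satisfied.
  (b) The amount in controversy is 191,000 dollars, which meets the 167,500 dollars floor — that alternative is enough. Satisfied.
  (c) The claim is a consumer claim, not a property claim. Met.
  (d) No defendant is a corporation; the amount in controversy is USD 191,000, above the USD 75,000 ceiling — none of the alternatives is met. The proviso rescues it, though: every defendant has filed written consent. Satisfied.
  → Every requirement is satisfied — jurisdiction.
The Thornstead District Court:
  (a) The amount in controversy is 191,000 dollars, above the 176,500 dollars ceiling; no defendant is a corporation — every alternative fails. However, the operative events occurred in Thornstead, so the 'unless' proviso supplies this condition. Met.
  (b) The defendant resides in Thornstead — that alternative is enough. Condition met.
  (c) Every defendant has filed written consent — that alternative is enough. Condition met.
  (d) The operative events occurred in Thornstead, which satisfies one of the alternatives. Met.
  → Every requirement is satisfied — jurisdiction.
The Brymere High Bench:
  (a) Every defendant has filed written consent, so one alternative holds. Condition met.
  (b) The plaintiff resides in Cordale, which is not Brymere, so one alternative holds. Satisfied.
  (c) The claim is a consumer claim, not an employment claim, so this disjunct is met. Condition met.
  (d) The plaintiff resides in Cordale, not Brymere; the amount in controversy is 191,000 dollars, above the USD 150,000 ceiling — none of the alternatives is met. Fails.
  → No jurisdiction.

the Provincial Court of Palholm; the Thornstead District Court; the Thornstead High Bench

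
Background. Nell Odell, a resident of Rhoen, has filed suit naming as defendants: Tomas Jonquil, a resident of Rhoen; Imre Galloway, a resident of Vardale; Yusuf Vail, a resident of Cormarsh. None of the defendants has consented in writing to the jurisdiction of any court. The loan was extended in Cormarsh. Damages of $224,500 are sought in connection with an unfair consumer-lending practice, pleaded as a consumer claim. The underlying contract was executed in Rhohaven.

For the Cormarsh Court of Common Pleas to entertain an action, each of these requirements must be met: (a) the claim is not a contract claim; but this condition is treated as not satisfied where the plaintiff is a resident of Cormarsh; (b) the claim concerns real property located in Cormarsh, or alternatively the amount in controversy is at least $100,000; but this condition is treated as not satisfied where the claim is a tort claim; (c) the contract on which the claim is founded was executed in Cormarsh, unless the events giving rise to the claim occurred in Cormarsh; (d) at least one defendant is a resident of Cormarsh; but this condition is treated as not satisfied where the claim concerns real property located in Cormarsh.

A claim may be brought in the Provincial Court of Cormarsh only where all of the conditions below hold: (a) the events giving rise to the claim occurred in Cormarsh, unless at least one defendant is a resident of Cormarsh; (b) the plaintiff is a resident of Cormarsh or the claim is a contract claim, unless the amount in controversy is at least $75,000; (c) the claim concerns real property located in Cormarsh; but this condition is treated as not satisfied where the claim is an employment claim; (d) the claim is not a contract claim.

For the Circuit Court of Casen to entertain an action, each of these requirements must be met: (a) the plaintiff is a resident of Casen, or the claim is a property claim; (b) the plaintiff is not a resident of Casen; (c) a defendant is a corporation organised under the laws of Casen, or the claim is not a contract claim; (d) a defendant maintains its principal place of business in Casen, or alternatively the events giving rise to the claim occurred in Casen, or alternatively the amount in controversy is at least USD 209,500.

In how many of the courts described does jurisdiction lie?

The Cormarsh Court of Common Pleas:
  (a) The claim is a consumer claim, not a contract claim. The carve-out does not apply: the plaintiff resides in Rhoen, not Cormarsh. Satisfied.
  (b) The amount in controversy is $224,500, which meets the USD 100,000 floor, so this disjunct is met. The carve-out does not apply: the claim is a consumer claim, not a tort claim. Condition met.
  (c) The contract was executed in Rhohaven, not Cormarsh. But the operative events occurred in Cormarsh, and the 'unless' clause therefore excuses the requirement. Satisfied.
  (d) Yusuf Vail resides in Cormarsh. And the carve-out is inapplicable — the claim does not concern real property. Satisfied.
  → Jurisdiction lies.
The Provincial Court of Cormarsh:
  (a) The operative events occurred in Cormarsh. Satisfied.
  (b) The plaintiff resides in Rhoen, not Cormarsh; the claim is a consumer claim, not a contract claim — none of the alternatives is met. But the amount in controversy is USD 224,500, which meets the $75,000 floor, and the 'unless' clause therefore excuses the requirement. Satisfied.
  (c) The claim does not concern real property. Condition not met.
  (d) The claim is a consumer claim, not a contract claim. Condition met.
  → At least one condition fails; no jurisdiction.
The Circuit Court of Casen:
  (a) The plaintiff resides in Rhoen, not Casen; the claim is a consumer claim, not a property claim — none of the alternatives is met. Not satisfied.
  (b) The plaintiff resides in Rhoen, which is not Casen. Satisfied.
  (c) The claim is a consumer claim, not a contract claim, which satisfies one of the alternatives. Met.
  (d) The amount in controversy is 224,500 dollars, which meets the USD 209,500 floor, so one alternative holds. Satisfied.
  → No jurisdiction.
Courts with jurisdiction: the Cormarsh Court of Common Pleas — 1 in total.

1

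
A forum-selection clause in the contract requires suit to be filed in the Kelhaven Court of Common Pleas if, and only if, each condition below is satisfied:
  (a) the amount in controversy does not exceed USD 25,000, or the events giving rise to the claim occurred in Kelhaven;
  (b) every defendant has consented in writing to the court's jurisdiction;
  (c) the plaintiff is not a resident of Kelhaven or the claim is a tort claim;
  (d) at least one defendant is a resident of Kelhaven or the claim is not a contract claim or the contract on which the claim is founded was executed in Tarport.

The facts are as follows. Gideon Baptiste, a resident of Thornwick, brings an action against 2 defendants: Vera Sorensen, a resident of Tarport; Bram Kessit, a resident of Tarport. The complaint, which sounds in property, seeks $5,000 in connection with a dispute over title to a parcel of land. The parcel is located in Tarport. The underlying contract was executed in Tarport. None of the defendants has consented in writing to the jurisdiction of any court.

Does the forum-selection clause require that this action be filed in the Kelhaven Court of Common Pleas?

No

The Kelhaven Court of Common Pleas:
  (a) The amount in controversy is $5,000, within the 25,000 dollars ceiling, so one alternative holds. Condition met.
  (b) No such written consent has been filed. Condition not met.
  (c) The plaintiff resides in Thornwick, which is not Kelhaven, which satisfies one of the alternatives. Condition met.
  (d) The claim is a property claim, not a contract claim, which satisfies one of the alternatives. Met.
  → The clause does not apply.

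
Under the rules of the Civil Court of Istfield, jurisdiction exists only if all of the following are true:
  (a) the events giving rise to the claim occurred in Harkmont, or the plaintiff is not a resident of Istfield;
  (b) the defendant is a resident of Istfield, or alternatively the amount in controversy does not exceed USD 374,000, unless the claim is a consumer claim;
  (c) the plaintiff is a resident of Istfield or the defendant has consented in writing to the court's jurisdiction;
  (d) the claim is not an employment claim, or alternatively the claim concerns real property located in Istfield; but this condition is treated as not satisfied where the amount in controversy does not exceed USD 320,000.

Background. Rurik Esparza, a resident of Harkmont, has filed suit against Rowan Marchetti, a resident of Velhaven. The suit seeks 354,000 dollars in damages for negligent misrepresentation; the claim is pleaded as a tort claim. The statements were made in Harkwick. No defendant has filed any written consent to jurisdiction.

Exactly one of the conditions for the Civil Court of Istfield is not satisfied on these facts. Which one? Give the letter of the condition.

The Civil Court of Istfield:
  (a) The plaintiff resides in Harkmont, which is not Istfield, which satisfies one of the alternatives. Met.
  (b) The amount in controversy is USD 354,000, within the 374,000 dollars ceiling, which satisfies one of the alternatives. Met.
  (c) The plaintiff resides in Harkmont, not Istfield; no such written consent has been filed — none of the alternatives is met. Not satisfied.
  (d) The claim is a tort claim, not an employment claim, so this disjunct is met. The carve-out does not apply: the amount in controversy is $354,000, above the 320,000 dollars ceiling. Satisfied.
Only condition (c) fails.

(c)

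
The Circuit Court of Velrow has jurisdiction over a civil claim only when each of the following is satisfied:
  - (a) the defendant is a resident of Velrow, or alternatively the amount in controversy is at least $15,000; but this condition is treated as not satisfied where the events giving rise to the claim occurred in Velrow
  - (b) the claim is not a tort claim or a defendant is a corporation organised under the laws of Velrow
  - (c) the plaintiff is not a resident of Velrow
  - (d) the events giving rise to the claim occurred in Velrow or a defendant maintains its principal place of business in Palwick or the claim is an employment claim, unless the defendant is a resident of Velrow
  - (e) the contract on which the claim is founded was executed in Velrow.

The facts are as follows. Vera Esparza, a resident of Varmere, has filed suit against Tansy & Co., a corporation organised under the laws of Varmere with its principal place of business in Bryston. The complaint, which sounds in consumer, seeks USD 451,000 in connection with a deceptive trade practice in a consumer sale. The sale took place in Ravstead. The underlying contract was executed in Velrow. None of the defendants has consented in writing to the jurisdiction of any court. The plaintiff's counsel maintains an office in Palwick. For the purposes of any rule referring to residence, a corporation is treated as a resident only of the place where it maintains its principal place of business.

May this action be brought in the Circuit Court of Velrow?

No

The Circuit Court of Velrow:
  (a) The amount in controversy is USD 451,000, which meets the 15,000 dollars floor, so this disjunct is met. The carve-out does not apply: the operative events occurred in Ravstead, not Velrow. Condition met.
  (b) The claim is a consumer claim, not a tort claim, which satisfies one of the alternatives. Met.
  (c) The plaintiff resides in Varmere, which is not Velrow. Condition met.
  (d) The operative events occurred in Ravstead, not Velrow; the corporate defendant(s) have their principal place of business in Bryston, not Palwick; the claim is a consumer claim, not an employment claim — none of the alternatives is met. And the defendant resides in Bryston, not Velrow, so the proviso does not save it. Fails.
  (e) The contract was executed in Velrow. Condition met.
  → The court lacks jurisdiction.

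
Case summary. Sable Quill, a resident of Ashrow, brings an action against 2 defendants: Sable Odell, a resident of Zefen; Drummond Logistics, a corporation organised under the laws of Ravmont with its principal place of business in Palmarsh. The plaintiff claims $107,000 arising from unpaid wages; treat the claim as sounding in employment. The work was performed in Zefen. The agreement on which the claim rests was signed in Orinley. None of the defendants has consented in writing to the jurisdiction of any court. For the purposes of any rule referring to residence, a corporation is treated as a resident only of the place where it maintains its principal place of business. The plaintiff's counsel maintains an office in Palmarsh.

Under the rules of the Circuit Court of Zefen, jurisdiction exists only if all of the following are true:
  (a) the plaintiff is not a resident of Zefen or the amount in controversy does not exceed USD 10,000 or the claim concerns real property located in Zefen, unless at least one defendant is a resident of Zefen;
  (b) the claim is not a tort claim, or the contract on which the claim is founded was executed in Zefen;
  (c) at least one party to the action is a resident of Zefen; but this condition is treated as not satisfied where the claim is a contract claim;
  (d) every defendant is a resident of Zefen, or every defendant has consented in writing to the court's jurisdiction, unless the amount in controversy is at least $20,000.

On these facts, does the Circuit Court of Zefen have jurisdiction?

Yes

The Circuit Court of Zefen:
  (a) The plaintiff resides in Ashrow, which is not Zefen, which satisfies one of the alternatives. Condition met.
  (b) The claim is an employment claim, not a tort claim — that alternative is enough. Condition met.
  (c) Sable Odell resides in Zefen. The exception is not triggered, since the claim is an employment claim, not a contract claim. Condition met.
  (d) The defendants reside as follows — Sable Odell in Zefen, Drummond Logistics in Palmarsh — not all in Zefen; no such written consent has been filed — every alternative fails. But the amount in controversy is USD 107,000, which meets the 20,000 dollars floor, and the 'unless' clause therefore excuses the requirement. Condition met.
  → Every requirement is satisfied — jurisdiction.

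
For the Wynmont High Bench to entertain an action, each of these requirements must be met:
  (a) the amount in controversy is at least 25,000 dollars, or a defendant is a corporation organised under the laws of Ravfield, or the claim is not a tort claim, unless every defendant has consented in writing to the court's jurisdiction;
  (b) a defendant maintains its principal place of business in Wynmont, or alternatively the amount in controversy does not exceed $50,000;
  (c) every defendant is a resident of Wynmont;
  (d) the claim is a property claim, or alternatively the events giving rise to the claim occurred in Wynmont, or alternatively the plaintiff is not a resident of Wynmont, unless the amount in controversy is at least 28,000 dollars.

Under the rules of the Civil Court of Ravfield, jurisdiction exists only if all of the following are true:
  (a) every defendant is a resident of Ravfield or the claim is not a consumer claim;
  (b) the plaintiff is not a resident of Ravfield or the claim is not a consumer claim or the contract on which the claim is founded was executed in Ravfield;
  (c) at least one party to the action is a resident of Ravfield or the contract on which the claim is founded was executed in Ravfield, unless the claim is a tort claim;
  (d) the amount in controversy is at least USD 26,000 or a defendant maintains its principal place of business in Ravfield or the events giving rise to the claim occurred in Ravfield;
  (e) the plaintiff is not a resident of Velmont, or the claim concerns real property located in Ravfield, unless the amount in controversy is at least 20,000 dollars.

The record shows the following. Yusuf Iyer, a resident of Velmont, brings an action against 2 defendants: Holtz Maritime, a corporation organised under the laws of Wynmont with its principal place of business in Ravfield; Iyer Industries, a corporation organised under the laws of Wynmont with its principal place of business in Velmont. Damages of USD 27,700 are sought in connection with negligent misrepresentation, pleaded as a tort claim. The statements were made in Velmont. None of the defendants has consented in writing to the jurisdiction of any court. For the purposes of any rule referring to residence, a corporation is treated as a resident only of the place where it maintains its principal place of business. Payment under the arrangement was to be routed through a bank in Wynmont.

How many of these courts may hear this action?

The Wynmont High Bench:
  (a) The amount in controversy is $27,700, which meets the $25,000 floor — that alternative is enough. Condition met.
  (b) The amount in controversy is $27,700, within the USD 50,000 ceiling, which satisfies one of the alternatives. Condition met.
  (c) The defendants reside as follows — Holtz Maritime in Ravfield, Iyer Industries in Velmont — not all in Wynmont. Not satisfied.
  (d) The plaintiff resides in Velmont, which is not Wynmont — that alternative is enough. Satisfied.
  → The court lacks jurisdiction.
The Civil Court of Ravfield:
  (a) The claim is a tort claim, not a consumer claim, which satisfies one of the alternatives. Condition met.
  (b) The plaintiff resides in Velmont, which is not Ravfield — that alternative is enough. Satisfied.
  (c) Holtz Maritime resides in Ravfield — that alternative is enough. Met.
  (d) The amount in controversy is $27,700, which meets the $26,000 floor — that alternative is enough. Satisfied.
  (e) The plaintiff resides in Velmont; the claim does not concern real property — no alternative holds. The proviso rescues it, though: the amount in controversy is USD 27,700, which meets the $20,000 floor. Condition met.
  → Jurisdiction lies.
Courts with jurisdiction: the Civil Court of Ravfield — 1 in total.

1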